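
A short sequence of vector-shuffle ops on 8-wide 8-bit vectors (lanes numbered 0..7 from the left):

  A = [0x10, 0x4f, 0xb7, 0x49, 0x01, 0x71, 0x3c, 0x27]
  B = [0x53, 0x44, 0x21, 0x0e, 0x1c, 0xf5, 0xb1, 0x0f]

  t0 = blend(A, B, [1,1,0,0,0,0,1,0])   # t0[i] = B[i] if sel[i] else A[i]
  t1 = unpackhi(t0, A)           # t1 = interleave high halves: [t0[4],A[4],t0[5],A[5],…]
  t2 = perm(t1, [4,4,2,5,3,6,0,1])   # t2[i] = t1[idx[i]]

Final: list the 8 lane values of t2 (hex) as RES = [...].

→ t0 |53|44|b7|49|01|71|b1|27|
→ t1 |01|01|71|71|b1|3c|27|27|
→ t2 |b1|b1|71|3c|71|27|01|01|

RES = [ 0xb1  0xb1  0x71  0x3c  0x71  0x27  0x01  0x01 ]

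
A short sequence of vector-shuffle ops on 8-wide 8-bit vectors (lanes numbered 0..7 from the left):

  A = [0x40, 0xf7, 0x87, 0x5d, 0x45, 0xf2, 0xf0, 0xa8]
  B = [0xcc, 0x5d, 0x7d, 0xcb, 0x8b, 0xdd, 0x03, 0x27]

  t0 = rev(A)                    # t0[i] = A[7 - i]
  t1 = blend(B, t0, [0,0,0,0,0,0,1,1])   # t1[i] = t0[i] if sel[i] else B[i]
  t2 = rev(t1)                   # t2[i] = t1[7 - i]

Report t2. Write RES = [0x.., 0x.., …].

RES = [0x40, 0xf7, 0xdd, 0x8b, 0xcb, 0x7d, 0x5d, 0xcc]

t0 = [0xa8, 0xf0, 0xf2, 0x45, 0x5d, 0x87, 0xf7, 0x40]
t1 = [0xcc, 0x5d, 0x7d, 0xcb, 0x8b, 0xdd, 0xf7, 0x40]
t2 = [0x40, 0xf7, 0xdd, 0x8b, 0xcb, 0x7d, 0x5d, 0xcc]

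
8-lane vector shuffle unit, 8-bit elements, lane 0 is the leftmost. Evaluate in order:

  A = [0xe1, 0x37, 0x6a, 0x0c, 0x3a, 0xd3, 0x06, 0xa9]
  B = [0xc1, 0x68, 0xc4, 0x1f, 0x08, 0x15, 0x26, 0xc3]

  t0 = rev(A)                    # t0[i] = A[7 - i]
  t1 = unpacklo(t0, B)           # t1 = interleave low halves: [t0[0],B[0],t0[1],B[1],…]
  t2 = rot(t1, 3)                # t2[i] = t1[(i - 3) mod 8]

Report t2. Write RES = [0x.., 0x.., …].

RES = [ 0xc4  0x3a  0x1f  0xa9  0xc1  0x06  0x68  0xd3 ]

  t0: a9 06 d3 3a 0c 6a 37 e1
  t1: a9 c1 06 68 d3 c4 3a 1f
  t2: c4 3a 1f a9 c1 06 68 d3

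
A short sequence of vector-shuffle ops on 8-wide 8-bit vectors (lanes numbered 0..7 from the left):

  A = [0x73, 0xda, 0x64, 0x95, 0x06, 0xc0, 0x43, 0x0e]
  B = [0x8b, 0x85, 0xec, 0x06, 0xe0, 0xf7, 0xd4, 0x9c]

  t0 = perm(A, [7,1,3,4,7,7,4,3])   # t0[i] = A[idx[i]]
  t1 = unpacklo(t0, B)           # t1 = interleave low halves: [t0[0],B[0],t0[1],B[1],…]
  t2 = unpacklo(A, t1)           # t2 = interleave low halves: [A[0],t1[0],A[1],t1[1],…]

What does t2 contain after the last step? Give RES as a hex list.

RES = [ 0x73  0x0e  0xda  0x8b  0x64  0xda  0x95  0x85 ]

  t0: 0e da 95 06 0e 0e 06 95
  t1: 0e 8b da 85 95 ec 06 06
  t2: 73 0e da 8b 64 da 95 85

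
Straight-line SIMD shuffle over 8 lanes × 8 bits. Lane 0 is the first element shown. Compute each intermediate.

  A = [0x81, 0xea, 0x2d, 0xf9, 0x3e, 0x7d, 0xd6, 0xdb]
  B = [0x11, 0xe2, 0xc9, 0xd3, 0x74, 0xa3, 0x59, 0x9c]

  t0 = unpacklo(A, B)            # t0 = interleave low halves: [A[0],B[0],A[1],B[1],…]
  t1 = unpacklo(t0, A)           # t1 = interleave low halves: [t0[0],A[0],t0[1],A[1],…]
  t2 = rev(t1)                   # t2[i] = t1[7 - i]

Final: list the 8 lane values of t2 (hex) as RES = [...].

→ t0 |81|11|ea|e2|2d|c9|f9|d3|
→ t1 |81|81|11|ea|ea|2d|e2|f9|
→ t2 |f9|e2|2d|ea|ea|11|81|81|

RES = [0xf9, 0xe2, 0x2d, 0xea, 0xea, 0x11, 0x81, 0x81]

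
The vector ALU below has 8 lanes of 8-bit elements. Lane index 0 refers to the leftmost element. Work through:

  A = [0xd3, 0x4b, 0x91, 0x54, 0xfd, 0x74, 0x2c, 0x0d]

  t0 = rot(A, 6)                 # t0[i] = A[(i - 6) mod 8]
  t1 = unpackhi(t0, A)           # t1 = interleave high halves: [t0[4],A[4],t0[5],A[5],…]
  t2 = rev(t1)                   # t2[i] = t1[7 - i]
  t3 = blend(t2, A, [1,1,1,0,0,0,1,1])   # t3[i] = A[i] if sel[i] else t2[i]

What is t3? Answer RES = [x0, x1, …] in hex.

RES = [ 0xd3  0x4b  0x91  0xd3  0x74  0x0d  0x2c  0x0d ]

→ t0 |91|54|fd|74|2c|0d|d3|4b|
→ t1 |2c|fd|0d|74|d3|2c|4b|0d|
→ t2 |0d|4b|2c|d3|74|0d|fd|2c|
→ t3 |d3|4b|91|d3|74|0d|2c|0d|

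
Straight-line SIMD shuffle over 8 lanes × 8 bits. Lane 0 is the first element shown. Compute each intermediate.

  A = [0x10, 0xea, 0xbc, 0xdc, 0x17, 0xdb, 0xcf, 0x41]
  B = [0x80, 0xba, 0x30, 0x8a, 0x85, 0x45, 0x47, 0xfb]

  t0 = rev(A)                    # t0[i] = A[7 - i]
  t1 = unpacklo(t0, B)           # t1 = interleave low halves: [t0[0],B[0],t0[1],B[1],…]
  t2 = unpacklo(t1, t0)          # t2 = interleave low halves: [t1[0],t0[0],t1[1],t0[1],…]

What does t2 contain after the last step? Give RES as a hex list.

t0 = [0x41, 0xcf, 0xdb, 0x17, 0xdc, 0xbc, 0xea, 0x10]
t1 = [0x41, 0x80, 0xcf, 0xba, 0xdb, 0x30, 0x17, 0x8a]
t2 = [0x41, 0x41, 0x80, 0xcf, 0xcf, 0xdb, 0xba, 0x17]

RES = [ 0x41  0x41  0x80  0xcf  0xcf  0xdb  0xba  0x17 ]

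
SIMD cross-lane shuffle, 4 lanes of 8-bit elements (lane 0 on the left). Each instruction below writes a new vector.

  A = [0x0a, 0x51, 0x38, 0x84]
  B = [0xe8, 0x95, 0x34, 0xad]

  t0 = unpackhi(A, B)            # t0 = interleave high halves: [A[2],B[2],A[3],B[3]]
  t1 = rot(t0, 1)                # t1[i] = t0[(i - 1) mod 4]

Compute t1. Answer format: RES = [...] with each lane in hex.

RES = [ 0xad  0x38  0x34  0x84 ]

t0 = [0x38, 0x34, 0x84, 0xad]
t1 = [0xad, 0x38, 0x34, 0x84]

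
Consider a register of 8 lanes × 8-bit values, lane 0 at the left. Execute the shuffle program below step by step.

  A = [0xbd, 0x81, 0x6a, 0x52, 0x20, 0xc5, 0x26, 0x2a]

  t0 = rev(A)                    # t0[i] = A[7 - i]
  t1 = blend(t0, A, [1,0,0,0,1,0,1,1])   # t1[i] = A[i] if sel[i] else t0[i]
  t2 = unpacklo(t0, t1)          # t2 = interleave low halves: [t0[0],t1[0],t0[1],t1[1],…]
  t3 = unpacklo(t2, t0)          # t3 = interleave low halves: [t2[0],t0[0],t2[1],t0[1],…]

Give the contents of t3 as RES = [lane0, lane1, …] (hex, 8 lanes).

  t0: 2a 26 c5 20 52 6a 81 bd
  t1: bd 26 c5 20 20 6a 26 2a
  t2: 2a bd 26 26 c5 c5 20 20
  t3: 2a 2a bd 26 26 c5 26 20

RES = [0x2a, 0x2a, 0xbd, 0x26, 0x26, 0xc5, 0x26, 0x20]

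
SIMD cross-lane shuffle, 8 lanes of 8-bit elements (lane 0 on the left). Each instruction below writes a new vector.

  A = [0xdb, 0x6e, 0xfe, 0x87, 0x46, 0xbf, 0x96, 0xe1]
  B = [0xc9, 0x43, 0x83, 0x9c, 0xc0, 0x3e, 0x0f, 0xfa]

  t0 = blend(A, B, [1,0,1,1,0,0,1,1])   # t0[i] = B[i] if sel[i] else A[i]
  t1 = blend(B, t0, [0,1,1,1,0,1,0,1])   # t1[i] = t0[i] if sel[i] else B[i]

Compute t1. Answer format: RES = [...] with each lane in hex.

RES = [0xc9, 0x6e, 0x83, 0x9c, 0xc0, 0xbf, 0x0f, 0xfa]

  t0: c9 6e 83 9c 46 bf 0f fa
  t1: c9 6e 83 9c c0 bf 0f fa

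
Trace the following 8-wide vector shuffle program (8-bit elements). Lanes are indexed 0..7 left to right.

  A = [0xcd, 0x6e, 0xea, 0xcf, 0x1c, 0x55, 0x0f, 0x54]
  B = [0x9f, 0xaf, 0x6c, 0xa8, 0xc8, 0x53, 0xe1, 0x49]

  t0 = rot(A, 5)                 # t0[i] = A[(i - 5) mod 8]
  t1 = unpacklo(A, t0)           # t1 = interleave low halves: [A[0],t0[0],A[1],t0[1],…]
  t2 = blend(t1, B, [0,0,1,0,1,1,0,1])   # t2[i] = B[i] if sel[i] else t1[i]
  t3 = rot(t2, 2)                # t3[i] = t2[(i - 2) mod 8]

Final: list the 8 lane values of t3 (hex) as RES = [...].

  t0: cf 1c 55 0f 54 cd 6e ea
  t1: cd cf 6e 1c ea 55 cf 0f
  t2: cd cf 6c 1c c8 53 cf 49
  t3: cf 49 cd cf 6c 1c c8 53

RES = [0xcf, 0x49, 0xcd, 0xcf, 0x6c, 0x1c, 0xc8, 0x53]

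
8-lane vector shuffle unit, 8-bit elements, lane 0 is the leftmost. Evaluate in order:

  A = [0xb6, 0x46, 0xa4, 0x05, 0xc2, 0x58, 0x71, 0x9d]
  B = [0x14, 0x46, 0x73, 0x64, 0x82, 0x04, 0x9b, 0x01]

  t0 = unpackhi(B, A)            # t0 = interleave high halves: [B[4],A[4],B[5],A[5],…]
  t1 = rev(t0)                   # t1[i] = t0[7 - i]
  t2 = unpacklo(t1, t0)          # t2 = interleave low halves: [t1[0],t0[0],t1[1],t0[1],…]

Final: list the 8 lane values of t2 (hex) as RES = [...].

t0 = [0x82, 0xc2, 0x04, 0x58, 0x9b, 0x71, 0x01, 0x9d]
t1 = [0x9d, 0x01, 0x71, 0x9b, 0x58, 0x04, 0xc2, 0x82]
t2 = [0x9d, 0x82, 0x01, 0xc2, 0x71, 0x04, 0x9b, 0x58]

RES = [0x9d, 0x82, 0x01, 0xc2, 0x71, 0x04, 0x9b, 0x58]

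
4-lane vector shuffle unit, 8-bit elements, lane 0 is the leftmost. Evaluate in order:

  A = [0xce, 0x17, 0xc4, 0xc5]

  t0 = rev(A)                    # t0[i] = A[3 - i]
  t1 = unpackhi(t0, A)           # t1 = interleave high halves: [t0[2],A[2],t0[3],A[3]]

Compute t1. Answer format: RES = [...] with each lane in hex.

RES = [0x17, 0xc4, 0xce, 0xc5]

→ t0 |c5|c4|17|ce|
→ t1 |17|c4|ce|c5|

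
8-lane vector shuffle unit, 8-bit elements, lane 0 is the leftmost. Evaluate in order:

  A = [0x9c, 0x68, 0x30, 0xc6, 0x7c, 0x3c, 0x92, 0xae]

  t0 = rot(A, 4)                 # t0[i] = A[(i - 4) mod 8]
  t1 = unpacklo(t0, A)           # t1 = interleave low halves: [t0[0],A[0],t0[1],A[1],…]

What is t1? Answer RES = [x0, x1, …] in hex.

RES = [ 0x7c  0x9c  0x3c  0x68  0x92  0x30  0xae  0xc6 ]

  t0: 7c 3c 92 ae 9c 68 30 c6
  t1: 7c 9c 3c 68 92 30 ae c6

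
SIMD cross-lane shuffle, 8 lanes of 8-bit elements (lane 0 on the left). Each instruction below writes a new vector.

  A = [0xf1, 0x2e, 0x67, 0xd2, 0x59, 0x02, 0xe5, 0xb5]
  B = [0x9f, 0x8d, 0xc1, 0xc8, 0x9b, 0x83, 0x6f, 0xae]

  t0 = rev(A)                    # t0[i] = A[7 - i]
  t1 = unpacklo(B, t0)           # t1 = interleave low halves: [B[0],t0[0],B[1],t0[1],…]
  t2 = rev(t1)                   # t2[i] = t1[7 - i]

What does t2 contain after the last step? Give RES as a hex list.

RES = [0x59, 0xc8, 0x02, 0xc1, 0xe5, 0x8d, 0xb5, 0x9f]

t0 = [0xb5, 0xe5, 0x02, 0x59, 0xd2, 0x67, 0x2e, 0xf1]
t1 = [0x9f, 0xb5, 0x8d, 0xe5, 0xc1, 0x02, 0xc8, 0x59]
t2 = [0x59, 0xc8, 0x02, 0xc1, 0xe5, 0x8d, 0xb5, 0x9f]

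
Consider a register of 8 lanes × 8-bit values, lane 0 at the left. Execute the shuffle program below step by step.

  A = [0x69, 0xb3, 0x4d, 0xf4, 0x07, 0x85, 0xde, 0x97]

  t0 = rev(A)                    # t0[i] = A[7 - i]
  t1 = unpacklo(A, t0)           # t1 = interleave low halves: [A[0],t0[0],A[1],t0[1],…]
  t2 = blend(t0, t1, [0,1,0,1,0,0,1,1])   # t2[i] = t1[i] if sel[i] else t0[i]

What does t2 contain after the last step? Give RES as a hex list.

RES = [0x97, 0x97, 0x85, 0xde, 0xf4, 0x4d, 0xf4, 0x07]

t0 = [0x97, 0xde, 0x85, 0x07, 0xf4, 0x4d, 0xb3, 0x69]
t1 = [0x69, 0x97, 0xb3, 0xde, 0x4d, 0x85, 0xf4, 0x07]
t2 = [0x97, 0x97, 0x85, 0xde, 0xf4, 0x4d, 0xf4, 0x07]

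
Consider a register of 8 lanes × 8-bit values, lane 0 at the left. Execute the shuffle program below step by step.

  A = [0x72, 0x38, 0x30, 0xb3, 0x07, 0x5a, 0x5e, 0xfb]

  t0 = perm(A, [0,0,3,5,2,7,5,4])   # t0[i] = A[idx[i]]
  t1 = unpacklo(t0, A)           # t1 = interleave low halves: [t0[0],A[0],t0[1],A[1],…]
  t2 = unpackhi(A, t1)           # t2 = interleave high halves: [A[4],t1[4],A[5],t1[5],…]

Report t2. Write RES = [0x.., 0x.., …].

RES = [0x07, 0xb3, 0x5a, 0x30, 0x5e, 0x5a, 0xfb, 0xb3]

  t0: 72 72 b3 5a 30 fb 5a 07
  t1: 72 72 72 38 b3 30 5a b3
  t2: 07 b3 5a 30 5e 5a fb b3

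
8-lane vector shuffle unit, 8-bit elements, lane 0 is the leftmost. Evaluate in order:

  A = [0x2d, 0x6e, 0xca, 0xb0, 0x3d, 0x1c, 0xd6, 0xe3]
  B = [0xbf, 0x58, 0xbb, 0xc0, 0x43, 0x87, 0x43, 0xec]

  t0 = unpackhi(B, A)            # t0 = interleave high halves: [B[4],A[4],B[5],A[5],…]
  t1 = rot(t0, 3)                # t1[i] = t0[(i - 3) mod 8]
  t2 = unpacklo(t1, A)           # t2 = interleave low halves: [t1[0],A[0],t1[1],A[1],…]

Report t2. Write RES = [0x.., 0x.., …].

RES = [0xd6, 0x2d, 0xec, 0x6e, 0xe3, 0xca, 0x43, 0xb0]

  t0: 43 3d 87 1c 43 d6 ec e3
  t1: d6 ec e3 43 3d 87 1c 43
  t2: d6 2d ec 6e e3 ca 43 b0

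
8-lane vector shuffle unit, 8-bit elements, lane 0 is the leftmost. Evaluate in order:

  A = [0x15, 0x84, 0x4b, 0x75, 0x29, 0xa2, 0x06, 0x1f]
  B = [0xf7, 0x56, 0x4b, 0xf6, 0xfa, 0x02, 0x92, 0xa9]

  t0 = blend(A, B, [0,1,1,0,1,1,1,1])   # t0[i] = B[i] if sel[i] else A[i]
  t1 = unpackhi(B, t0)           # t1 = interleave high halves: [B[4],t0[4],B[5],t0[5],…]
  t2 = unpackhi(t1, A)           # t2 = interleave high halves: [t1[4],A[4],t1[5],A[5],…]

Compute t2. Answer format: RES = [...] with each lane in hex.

RES = [ 0x92  0x29  0x92  0xa2  0xa9  0x06  0xa9  0x1f ]

→ t0 |15|56|4b|75|fa|02|92|a9|
→ t1 |fa|fa|02|02|92|92|a9|a9|
→ t2 |92|29|92|a2|a9|06|a9|1f|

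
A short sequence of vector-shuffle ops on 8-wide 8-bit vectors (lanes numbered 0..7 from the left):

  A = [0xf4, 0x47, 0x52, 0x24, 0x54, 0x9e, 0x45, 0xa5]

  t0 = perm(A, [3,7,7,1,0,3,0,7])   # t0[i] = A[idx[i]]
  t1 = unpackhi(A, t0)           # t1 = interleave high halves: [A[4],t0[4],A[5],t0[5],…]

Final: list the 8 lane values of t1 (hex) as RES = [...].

→ t0 |24|a5|a5|47|f4|24|f4|a5|
→ t1 |54|f4|9e|24|45|f4|a5|a5|

RES = [0x54, 0xf4, 0x9e, 0x24, 0x45, 0xf4, 0xa5, 0xa5]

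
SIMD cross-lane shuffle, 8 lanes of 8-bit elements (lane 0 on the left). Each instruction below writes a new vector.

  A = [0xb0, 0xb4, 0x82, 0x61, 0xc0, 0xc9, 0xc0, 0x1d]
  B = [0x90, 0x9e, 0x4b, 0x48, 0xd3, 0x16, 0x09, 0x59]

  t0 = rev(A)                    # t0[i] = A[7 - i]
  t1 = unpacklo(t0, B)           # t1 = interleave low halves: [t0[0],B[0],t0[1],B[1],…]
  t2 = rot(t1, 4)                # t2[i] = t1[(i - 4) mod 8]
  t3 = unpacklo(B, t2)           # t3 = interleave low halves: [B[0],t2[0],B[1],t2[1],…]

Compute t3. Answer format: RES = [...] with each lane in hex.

→ t0 |1d|c0|c9|c0|61|82|b4|b0|
→ t1 |1d|90|c0|9e|c9|4b|c0|48|
→ t2 |c9|4b|c0|48|1d|90|c0|9e|
→ t3 |90|c9|9e|4b|4b|c0|48|48|

RES = [ 0x90  0xc9  0x9e  0x4b  0x4b  0xc0  0x48  0x48 ]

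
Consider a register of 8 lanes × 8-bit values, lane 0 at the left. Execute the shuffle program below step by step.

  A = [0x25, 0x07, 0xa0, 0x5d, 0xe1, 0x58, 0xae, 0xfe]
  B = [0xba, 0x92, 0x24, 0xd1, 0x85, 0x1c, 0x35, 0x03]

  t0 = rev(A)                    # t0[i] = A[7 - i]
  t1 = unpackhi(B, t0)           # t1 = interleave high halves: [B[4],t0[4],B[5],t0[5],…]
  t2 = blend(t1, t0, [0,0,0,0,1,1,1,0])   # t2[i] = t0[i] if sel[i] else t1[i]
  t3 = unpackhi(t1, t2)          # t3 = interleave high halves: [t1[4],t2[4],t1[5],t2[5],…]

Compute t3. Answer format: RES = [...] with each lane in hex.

t0 = [0xfe, 0xae, 0x58, 0xe1, 0x5d, 0xa0, 0x07, 0x25]
t1 = [0x85, 0x5d, 0x1c, 0xa0, 0x35, 0x07, 0x03, 0x25]
t2 = [0x85, 0x5d, 0x1c, 0xa0, 0x5d, 0xa0, 0x07, 0x25]
t3 = [0x35, 0x5d, 0x07, 0xa0, 0x03, 0x07, 0x25, 0x25]

RES = [ 0x35  0x5d  0x07  0xa0  0x03  0x07  0x25  0x25 ]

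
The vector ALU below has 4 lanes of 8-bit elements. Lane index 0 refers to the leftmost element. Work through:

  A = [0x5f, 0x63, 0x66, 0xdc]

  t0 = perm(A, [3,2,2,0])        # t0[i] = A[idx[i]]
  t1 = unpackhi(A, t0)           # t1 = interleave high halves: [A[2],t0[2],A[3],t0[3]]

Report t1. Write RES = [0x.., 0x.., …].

RES = [0x66, 0x66, 0xdc, 0x5f]

  t0: dc 66 66 5f
  t1: 66 66 dc 5f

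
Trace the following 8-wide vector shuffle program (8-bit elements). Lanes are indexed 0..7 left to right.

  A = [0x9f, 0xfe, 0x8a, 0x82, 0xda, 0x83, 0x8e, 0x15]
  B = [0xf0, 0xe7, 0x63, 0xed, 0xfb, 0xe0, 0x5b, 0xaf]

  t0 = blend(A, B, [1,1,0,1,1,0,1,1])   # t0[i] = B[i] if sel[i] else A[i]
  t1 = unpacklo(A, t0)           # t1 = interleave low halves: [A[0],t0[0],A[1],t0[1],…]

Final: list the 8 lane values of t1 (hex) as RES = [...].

  t0: f0 e7 8a ed fb 83 5b af
  t1: 9f f0 fe e7 8a 8a 82 ed

RES = [ 0x9f  0xf0  0xfe  0xe7  0x8a  0x8a  0x82  0xed ]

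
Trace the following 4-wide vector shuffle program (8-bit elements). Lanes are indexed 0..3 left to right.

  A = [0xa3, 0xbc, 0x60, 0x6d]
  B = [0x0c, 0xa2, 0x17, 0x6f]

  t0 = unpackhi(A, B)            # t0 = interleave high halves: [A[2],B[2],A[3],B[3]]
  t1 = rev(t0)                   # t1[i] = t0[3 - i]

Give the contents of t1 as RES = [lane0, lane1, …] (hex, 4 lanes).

→ t0 |60|17|6d|6f|
→ t1 |6f|6d|17|60|

RES = [ 0x6f  0x6d  0x17  0x60 ]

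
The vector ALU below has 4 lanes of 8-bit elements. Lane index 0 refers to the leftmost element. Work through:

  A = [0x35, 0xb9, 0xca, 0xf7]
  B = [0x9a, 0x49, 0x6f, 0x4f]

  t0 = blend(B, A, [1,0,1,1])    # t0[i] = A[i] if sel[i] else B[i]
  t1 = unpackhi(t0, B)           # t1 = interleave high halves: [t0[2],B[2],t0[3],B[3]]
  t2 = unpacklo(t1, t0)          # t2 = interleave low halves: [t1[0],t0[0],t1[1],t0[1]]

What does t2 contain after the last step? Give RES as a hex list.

RES = [ 0xca  0x35  0x6f  0x49 ]

→ t0 |35|49|ca|f7|
→ t1 |ca|6f|f7|4f|
→ t2 |ca|35|6f|49|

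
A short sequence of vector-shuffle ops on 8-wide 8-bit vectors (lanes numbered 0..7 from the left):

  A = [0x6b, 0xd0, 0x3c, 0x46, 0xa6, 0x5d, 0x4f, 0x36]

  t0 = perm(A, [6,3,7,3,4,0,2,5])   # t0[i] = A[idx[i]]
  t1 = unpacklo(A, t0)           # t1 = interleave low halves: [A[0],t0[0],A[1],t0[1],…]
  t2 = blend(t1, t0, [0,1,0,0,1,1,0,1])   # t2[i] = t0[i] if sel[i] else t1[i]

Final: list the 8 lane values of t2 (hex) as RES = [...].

→ t0 |4f|46|36|46|a6|6b|3c|5d|
→ t1 |6b|4f|d0|46|3c|36|46|46|
→ t2 |6b|46|d0|46|a6|6b|46|5d|

RES = [ 0x6b  0x46  0xd0  0x46  0xa6  0x6b  0x46  0x5d ]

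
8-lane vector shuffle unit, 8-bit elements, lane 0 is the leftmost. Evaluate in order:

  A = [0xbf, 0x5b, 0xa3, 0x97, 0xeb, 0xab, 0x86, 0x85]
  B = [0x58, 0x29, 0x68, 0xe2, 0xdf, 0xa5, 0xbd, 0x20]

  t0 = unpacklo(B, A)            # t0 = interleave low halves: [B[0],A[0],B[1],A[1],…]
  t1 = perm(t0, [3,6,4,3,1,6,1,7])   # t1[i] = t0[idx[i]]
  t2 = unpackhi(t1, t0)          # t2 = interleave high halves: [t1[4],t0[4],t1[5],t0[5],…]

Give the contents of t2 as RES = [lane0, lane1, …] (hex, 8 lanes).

  t0: 58 bf 29 5b 68 a3 e2 97
  t1: 5b e2 68 5b bf e2 bf 97
  t2: bf 68 e2 a3 bf e2 97 97

RES = [0xbf, 0x68, 0xe2, 0xa3, 0xbf, 0xe2, 0x97, 0x97]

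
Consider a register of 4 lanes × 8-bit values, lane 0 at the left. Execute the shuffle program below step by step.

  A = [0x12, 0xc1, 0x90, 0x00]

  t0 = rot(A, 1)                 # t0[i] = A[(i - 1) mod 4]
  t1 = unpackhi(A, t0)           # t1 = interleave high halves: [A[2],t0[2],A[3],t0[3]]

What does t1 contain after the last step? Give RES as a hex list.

t0 = [0x00, 0x12, 0xc1, 0x90]
t1 = [0x90, 0xc1, 0x00, 0x90]

RES = [ 0x90  0xc1  0x00  0x90 ]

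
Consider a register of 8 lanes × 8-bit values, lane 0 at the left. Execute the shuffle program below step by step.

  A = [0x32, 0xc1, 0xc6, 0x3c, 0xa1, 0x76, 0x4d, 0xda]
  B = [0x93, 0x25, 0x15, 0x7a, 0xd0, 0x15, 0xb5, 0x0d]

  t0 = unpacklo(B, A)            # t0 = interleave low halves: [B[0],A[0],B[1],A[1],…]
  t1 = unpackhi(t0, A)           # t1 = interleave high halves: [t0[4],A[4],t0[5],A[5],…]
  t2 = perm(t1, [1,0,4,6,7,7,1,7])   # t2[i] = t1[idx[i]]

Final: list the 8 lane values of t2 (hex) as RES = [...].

RES = [0xa1, 0x15, 0x7a, 0x3c, 0xda, 0xda, 0xa1, 0xda]

→ t0 |93|32|25|c1|15|c6|7a|3c|
→ t1 |15|a1|c6|76|7a|4d|3c|da|
→ t2 |a1|15|7a|3c|da|da|a1|da|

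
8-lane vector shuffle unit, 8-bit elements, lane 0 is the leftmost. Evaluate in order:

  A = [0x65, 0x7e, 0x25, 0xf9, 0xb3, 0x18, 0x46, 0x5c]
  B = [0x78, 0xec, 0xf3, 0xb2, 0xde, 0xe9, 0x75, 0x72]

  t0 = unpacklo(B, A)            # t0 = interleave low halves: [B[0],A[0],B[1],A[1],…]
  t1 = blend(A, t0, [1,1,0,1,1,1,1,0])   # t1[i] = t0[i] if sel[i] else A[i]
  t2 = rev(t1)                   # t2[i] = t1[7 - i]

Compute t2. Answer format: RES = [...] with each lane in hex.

RES = [ 0x5c  0xb2  0x25  0xf3  0x7e  0x25  0x65  0x78 ]

  t0: 78 65 ec 7e f3 25 b2 f9
  t1: 78 65 25 7e f3 25 b2 5c
  t2: 5c b2 25 f3 7e 25 65 78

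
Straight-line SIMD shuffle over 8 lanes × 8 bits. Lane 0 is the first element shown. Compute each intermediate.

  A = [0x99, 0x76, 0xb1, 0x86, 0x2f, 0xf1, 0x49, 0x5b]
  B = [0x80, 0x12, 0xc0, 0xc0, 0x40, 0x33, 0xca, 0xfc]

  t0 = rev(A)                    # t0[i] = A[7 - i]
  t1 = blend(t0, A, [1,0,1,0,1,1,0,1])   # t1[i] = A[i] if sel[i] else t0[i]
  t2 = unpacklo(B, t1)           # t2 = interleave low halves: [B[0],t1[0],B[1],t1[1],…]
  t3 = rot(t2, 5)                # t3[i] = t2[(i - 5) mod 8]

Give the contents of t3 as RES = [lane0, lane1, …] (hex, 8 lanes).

RES = [0x49, 0xc0, 0xb1, 0xc0, 0x2f, 0x80, 0x99, 0x12]

t0 = [0x5b, 0x49, 0xf1, 0x2f, 0x86, 0xb1, 0x76, 0x99]
t1 = [0x99, 0x49, 0xb1, 0x2f, 0x2f, 0xf1, 0x76, 0x5b]
t2 = [0x80, 0x99, 0x12, 0x49, 0xc0, 0xb1, 0xc0, 0x2f]
t3 = [0x49, 0xc0, 0xb1, 0xc0, 0x2f, 0x80, 0x99, 0x12]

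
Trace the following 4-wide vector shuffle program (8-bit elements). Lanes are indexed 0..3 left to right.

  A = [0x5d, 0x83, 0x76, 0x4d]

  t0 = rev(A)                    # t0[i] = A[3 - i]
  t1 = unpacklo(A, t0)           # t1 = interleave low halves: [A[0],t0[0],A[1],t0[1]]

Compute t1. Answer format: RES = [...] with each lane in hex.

RES = [0x5d, 0x4d, 0x83, 0x76]

→ t0 |4d|76|83|5d|
→ t1 |5d|4d|83|76|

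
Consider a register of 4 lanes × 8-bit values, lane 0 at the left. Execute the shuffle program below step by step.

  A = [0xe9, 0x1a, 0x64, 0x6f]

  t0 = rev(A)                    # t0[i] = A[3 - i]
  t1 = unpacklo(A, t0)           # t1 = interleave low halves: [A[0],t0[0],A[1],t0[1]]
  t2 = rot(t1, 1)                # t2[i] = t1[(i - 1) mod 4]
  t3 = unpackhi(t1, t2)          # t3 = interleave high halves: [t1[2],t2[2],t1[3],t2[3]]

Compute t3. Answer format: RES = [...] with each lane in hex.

t0 = [0x6f, 0x64, 0x1a, 0xe9]
t1 = [0xe9, 0x6f, 0x1a, 0x64]
t2 = [0x64, 0xe9, 0x6f, 0x1a]
t3 = [0x1a, 0x6f, 0x64, 0x1a]

RES = [ 0x1a  0x6f  0x64  0x1a ]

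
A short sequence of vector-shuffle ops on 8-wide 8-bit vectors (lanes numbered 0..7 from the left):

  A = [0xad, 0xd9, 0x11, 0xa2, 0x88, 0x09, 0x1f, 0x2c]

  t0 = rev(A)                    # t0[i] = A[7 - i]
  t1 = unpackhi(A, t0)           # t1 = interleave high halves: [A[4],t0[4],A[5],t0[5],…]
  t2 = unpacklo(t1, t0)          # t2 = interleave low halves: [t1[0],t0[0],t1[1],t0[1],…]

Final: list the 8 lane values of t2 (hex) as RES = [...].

→ t0 |2c|1f|09|88|a2|11|d9|ad|
→ t1 |88|a2|09|11|1f|d9|2c|ad|
→ t2 |88|2c|a2|1f|09|09|11|88|

RES = [0x88, 0x2c, 0xa2, 0x1f, 0x09, 0x09, 0x11, 0x88]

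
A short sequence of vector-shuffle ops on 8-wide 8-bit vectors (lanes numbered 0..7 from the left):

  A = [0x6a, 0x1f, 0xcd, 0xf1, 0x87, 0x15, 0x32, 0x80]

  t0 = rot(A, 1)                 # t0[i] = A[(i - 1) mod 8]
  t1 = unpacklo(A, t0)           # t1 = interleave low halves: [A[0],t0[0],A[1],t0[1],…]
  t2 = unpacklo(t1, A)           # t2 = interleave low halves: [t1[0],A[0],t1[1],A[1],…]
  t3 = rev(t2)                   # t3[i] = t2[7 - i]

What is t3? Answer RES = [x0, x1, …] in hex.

RES = [0xf1, 0x6a, 0xcd, 0x1f, 0x1f, 0x80, 0x6a, 0x6a]

t0 = [0x80, 0x6a, 0x1f, 0xcd, 0xf1, 0x87, 0x15, 0x32]
t1 = [0x6a, 0x80, 0x1f, 0x6a, 0xcd, 0x1f, 0xf1, 0xcd]
t2 = [0x6a, 0x6a, 0x80, 0x1f, 0x1f, 0xcd, 0x6a, 0xf1]
t3 = [0xf1, 0x6a, 0xcd, 0x1f, 0x1f, 0x80, 0x6a, 0x6a]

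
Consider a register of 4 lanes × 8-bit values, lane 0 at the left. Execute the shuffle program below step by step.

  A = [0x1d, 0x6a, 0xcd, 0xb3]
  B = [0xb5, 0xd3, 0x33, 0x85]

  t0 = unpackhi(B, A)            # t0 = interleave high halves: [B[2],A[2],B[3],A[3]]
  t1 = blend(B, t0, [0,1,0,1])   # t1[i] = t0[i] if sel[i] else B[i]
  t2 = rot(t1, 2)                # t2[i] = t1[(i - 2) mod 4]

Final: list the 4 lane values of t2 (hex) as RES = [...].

t0 = [0x33, 0xcd, 0x85, 0xb3]
t1 = [0xb5, 0xcd, 0x33, 0xb3]
t2 = [0x33, 0xb3, 0xb5, 0xcd]

RES = [ 0x33  0xb3  0xb5  0xcd ]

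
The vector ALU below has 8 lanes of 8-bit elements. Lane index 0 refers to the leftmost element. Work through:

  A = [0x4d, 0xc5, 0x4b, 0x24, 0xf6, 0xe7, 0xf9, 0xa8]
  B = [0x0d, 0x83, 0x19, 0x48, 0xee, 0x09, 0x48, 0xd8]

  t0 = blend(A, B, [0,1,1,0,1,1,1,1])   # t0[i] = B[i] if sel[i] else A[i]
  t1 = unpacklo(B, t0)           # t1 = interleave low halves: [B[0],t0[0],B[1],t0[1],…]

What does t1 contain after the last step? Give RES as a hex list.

RES = [0x0d, 0x4d, 0x83, 0x83, 0x19, 0x19, 0x48, 0x24]

t0 = [0x4d, 0x83, 0x19, 0x24, 0xee, 0x09, 0x48, 0xd8]
t1 = [0x0d, 0x4d, 0x83, 0x83, 0x19, 0x19, 0x48, 0x24]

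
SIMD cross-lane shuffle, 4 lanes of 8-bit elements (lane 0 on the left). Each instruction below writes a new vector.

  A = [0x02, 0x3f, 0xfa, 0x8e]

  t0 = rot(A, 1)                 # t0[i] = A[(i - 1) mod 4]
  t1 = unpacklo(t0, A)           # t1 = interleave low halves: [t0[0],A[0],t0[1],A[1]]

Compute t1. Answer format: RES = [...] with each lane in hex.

t0 = [0x8e, 0x02, 0x3f, 0xfa]
t1 = [0x8e, 0x02, 0x02, 0x3f]

RES = [ 0x8e  0x02  0x02  0x3f ]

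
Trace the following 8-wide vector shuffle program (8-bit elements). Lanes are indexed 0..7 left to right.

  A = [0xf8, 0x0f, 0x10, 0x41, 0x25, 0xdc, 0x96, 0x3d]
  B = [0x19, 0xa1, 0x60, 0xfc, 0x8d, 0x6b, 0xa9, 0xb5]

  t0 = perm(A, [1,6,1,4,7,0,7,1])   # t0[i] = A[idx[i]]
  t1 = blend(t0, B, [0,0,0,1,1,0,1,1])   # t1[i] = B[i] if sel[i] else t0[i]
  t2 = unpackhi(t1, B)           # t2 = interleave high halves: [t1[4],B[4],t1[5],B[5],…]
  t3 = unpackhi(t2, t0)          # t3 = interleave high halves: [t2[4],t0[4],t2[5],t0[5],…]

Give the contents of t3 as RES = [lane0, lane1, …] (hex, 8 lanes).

RES = [ 0xa9  0x3d  0xa9  0xf8  0xb5  0x3d  0xb5  0x0f ]

t0 = [0x0f, 0x96, 0x0f, 0x25, 0x3d, 0xf8, 0x3d, 0x0f]
t1 = [0x0f, 0x96, 0x0f, 0xfc, 0x8d, 0xf8, 0xa9, 0xb5]
t2 = [0x8d, 0x8d, 0xf8, 0x6b, 0xa9, 0xa9, 0xb5, 0xb5]
t3 = [0xa9, 0x3d, 0xa9, 0xf8, 0xb5, 0x3d, 0xb5, 0x0f]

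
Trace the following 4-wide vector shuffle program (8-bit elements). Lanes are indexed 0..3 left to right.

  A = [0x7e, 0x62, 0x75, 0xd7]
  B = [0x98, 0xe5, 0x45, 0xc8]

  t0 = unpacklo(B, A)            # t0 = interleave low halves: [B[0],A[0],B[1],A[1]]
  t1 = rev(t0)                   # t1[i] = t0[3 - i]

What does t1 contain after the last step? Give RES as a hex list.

RES = [ 0x62  0xe5  0x7e  0x98 ]

t0 = [0x98, 0x7e, 0xe5, 0x62]
t1 = [0x62, 0xe5, 0x7e, 0x98]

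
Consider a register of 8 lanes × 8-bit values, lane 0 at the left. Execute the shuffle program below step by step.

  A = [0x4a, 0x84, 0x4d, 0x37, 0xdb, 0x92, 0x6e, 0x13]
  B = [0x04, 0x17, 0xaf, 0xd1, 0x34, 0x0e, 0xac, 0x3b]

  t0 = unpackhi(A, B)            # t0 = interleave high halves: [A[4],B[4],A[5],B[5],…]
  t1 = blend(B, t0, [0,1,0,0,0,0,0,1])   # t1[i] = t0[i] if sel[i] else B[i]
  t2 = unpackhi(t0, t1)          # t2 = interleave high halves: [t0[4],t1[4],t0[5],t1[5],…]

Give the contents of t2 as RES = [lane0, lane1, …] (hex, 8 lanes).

RES = [0x6e, 0x34, 0xac, 0x0e, 0x13, 0xac, 0x3b, 0x3b]

→ t0 |db|34|92|0e|6e|ac|13|3b|
→ t1 |04|34|af|d1|34|0e|ac|3b|
→ t2 |6e|34|ac|0e|13|ac|3b|3b|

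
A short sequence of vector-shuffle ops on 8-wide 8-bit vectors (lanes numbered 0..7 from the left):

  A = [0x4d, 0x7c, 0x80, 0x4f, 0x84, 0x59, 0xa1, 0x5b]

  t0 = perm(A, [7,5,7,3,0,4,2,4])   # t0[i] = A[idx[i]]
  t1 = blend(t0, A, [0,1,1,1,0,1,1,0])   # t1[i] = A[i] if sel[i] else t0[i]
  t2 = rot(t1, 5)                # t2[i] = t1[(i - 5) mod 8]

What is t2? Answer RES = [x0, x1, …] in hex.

  t0: 5b 59 5b 4f 4d 84 80 84
  t1: 5b 7c 80 4f 4d 59 a1 84
  t2: 4f 4d 59 a1 84 5b 7c 80

RES = [0x4f, 0x4d, 0x59, 0xa1, 0x84, 0x5b, 0x7c, 0x80]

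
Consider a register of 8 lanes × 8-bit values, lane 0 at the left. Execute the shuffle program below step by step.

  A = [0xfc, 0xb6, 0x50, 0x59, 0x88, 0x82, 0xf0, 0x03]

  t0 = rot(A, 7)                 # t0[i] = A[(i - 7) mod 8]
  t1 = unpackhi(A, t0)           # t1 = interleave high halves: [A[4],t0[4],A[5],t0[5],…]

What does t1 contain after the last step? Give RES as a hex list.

→ t0 |b6|50|59|88|82|f0|03|fc|
→ t1 |88|82|82|f0|f0|03|03|fc|

RES = [ 0x88  0x82  0x82  0xf0  0xf0  0x03  0x03  0xfc ]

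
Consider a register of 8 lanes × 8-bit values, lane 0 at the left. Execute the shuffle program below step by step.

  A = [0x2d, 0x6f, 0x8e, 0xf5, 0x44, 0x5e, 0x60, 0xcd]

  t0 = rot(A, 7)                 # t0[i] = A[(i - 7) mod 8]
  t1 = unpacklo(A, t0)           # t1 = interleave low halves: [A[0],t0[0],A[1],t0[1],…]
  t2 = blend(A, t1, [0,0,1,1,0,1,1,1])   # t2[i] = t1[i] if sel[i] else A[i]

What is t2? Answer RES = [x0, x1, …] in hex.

RES = [ 0x2d  0x6f  0x6f  0x8e  0x44  0xf5  0xf5  0x44 ]

→ t0 |6f|8e|f5|44|5e|60|cd|2d|
→ t1 |2d|6f|6f|8e|8e|f5|f5|44|
→ t2 |2d|6f|6f|8e|44|f5|f5|44|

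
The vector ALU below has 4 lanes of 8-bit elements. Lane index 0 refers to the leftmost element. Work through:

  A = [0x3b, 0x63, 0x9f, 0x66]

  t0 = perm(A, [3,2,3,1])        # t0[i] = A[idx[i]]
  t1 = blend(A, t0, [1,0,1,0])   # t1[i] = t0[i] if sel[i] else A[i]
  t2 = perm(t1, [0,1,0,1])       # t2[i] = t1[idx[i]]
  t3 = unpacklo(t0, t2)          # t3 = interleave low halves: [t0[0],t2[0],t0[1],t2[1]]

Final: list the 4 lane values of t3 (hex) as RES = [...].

t0 = [0x66, 0x9f, 0x66, 0x63]
t1 = [0x66, 0x63, 0x66, 0x66]
t2 = [0x66, 0x63, 0x66, 0x63]
t3 = [0x66, 0x66, 0x9f, 0x63]

RES = [0x66, 0x66, 0x9f, 0x63]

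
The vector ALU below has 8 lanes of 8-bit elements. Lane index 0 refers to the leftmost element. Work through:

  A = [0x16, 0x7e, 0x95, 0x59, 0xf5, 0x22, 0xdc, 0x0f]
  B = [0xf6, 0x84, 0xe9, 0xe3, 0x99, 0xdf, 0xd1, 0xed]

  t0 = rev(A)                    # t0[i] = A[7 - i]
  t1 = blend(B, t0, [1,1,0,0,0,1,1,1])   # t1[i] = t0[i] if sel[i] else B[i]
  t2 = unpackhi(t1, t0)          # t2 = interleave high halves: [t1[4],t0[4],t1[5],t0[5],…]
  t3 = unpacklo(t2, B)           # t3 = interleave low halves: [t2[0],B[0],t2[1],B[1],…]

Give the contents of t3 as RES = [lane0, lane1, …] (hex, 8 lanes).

RES = [ 0x99  0xf6  0x59  0x84  0x95  0xe9  0x95  0xe3 ]

→ t0 |0f|dc|22|f5|59|95|7e|16|
→ t1 |0f|dc|e9|e3|99|95|7e|16|
→ t2 |99|59|95|95|7e|7e|16|16|
→ t3 |99|f6|59|84|95|e9|95|e3|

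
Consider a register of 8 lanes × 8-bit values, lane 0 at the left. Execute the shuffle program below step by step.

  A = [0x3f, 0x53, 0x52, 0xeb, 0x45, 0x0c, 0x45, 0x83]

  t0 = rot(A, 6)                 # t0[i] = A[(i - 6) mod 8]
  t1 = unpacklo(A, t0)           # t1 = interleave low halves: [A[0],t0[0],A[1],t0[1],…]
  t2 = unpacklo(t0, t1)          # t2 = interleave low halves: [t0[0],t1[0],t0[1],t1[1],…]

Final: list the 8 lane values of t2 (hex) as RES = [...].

RES = [0x52, 0x3f, 0xeb, 0x52, 0x45, 0x53, 0x0c, 0xeb]

  t0: 52 eb 45 0c 45 83 3f 53
  t1: 3f 52 53 eb 52 45 eb 0c
  t2: 52 3f eb 52 45 53 0c eb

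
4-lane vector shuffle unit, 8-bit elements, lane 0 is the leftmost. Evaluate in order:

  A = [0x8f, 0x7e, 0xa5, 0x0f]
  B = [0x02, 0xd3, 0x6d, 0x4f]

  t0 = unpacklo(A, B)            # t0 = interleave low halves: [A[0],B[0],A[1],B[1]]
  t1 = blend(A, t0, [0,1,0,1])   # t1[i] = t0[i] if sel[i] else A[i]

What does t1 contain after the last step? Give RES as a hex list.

→ t0 |8f|02|7e|d3|
→ t1 |8f|02|a5|d3|

RES = [0x8f, 0x02, 0xa5, 0xd3]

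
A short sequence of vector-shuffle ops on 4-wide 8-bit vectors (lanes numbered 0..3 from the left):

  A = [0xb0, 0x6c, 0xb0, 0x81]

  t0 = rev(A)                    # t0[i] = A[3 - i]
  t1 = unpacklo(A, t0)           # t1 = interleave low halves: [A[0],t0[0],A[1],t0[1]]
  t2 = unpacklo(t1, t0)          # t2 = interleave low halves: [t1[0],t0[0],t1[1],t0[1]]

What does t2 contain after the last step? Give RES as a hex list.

  t0: 81 b0 6c b0
  t1: b0 81 6c b0
  t2: b0 81 81 b0

RES = [0xb0, 0x81, 0x81, 0xb0]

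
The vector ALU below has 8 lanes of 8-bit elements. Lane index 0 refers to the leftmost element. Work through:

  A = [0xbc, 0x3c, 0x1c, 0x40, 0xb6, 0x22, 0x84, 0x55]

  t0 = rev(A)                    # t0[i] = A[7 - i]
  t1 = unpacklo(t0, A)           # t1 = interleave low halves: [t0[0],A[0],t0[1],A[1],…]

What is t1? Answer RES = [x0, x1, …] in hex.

  t0: 55 84 22 b6 40 1c 3c bc
  t1: 55 bc 84 3c 22 1c b6 40

RES = [ 0x55  0xbc  0x84  0x3c  0x22  0x1c  0xb6  0x40 ]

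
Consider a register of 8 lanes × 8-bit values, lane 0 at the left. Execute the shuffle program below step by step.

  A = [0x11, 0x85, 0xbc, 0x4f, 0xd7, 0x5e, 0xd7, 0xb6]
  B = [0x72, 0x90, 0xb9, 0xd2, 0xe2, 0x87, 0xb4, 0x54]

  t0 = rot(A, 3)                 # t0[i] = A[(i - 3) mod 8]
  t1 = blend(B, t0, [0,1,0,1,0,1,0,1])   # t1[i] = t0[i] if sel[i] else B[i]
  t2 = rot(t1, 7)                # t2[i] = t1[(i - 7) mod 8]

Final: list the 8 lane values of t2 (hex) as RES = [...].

t0 = [0x5e, 0xd7, 0xb6, 0x11, 0x85, 0xbc, 0x4f, 0xd7]
t1 = [0x72, 0xd7, 0xb9, 0x11, 0xe2, 0xbc, 0xb4, 0xd7]
t2 = [0xd7, 0xb9, 0x11, 0xe2, 0xbc, 0xb4, 0xd7, 0x72]

RES = [ 0xd7  0xb9  0x11  0xe2  0xbc  0xb4  0xd7  0x72 ]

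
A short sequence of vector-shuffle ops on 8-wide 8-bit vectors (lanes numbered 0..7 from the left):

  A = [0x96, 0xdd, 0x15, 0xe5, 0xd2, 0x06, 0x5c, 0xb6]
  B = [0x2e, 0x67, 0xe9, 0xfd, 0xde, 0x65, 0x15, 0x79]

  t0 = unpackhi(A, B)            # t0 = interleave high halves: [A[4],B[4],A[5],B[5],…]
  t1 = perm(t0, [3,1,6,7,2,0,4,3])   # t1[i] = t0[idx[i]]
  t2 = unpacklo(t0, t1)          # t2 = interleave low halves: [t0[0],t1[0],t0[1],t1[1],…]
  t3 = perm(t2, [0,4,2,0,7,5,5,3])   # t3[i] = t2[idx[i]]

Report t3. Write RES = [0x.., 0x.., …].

  t0: d2 de 06 65 5c 15 b6 79
  t1: 65 de b6 79 06 d2 5c 65
  t2: d2 65 de de 06 b6 65 79
  t3: d2 06 de d2 79 b6 b6 de

RES = [0xd2, 0x06, 0xde, 0xd2, 0x79, 0xb6, 0xb6, 0xde]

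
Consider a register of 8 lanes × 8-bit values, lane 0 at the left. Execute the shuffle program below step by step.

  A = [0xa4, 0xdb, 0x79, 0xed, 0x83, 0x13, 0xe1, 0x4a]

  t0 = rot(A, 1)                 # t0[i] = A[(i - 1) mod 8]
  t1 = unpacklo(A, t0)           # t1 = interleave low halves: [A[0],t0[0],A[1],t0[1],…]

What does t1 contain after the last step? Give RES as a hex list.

RES = [0xa4, 0x4a, 0xdb, 0xa4, 0x79, 0xdb, 0xed, 0x79]

t0 = [0x4a, 0xa4, 0xdb, 0x79, 0xed, 0x83, 0x13, 0xe1]
t1 = [0xa4, 0x4a, 0xdb, 0xa4, 0x79, 0xdb, 0xed, 0x79]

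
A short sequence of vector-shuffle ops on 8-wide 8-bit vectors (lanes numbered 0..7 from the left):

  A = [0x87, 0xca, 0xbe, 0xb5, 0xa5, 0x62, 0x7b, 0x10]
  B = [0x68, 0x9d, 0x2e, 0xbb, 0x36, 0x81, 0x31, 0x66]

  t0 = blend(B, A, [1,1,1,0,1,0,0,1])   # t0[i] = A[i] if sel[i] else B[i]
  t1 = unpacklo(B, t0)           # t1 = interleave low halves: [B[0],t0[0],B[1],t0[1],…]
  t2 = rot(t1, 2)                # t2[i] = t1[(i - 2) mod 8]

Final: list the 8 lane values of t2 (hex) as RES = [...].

RES = [0xbb, 0xbb, 0x68, 0x87, 0x9d, 0xca, 0x2e, 0xbe]

→ t0 |87|ca|be|bb|a5|81|31|10|
→ t1 |68|87|9d|ca|2e|be|bb|bb|
→ t2 |bb|bb|68|87|9d|ca|2e|be|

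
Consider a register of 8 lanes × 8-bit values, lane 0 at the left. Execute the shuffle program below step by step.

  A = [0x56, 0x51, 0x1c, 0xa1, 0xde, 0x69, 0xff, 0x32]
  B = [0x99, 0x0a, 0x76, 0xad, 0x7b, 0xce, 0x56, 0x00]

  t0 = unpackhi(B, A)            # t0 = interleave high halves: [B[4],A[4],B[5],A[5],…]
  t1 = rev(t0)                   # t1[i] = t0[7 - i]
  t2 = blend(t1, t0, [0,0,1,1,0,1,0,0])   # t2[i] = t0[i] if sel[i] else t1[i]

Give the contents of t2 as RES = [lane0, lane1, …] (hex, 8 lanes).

RES = [0x32, 0x00, 0xce, 0x69, 0x69, 0xff, 0xde, 0x7b]

  t0: 7b de ce 69 56 ff 00 32
  t1: 32 00 ff 56 69 ce de 7b
  t2: 32 00 ce 69 69 ff de 7b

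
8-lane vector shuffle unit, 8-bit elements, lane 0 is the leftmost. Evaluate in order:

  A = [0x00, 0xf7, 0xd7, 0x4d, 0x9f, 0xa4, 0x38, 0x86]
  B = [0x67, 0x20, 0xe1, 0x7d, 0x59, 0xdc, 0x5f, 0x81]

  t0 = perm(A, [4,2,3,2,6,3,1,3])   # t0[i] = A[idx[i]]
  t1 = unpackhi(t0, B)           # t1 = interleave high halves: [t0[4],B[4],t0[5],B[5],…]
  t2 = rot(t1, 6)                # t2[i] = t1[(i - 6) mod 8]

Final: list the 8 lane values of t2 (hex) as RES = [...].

RES = [0x4d, 0xdc, 0xf7, 0x5f, 0x4d, 0x81, 0x38, 0x59]

→ t0 |9f|d7|4d|d7|38|4d|f7|4d|
→ t1 |38|59|4d|dc|f7|5f|4d|81|
→ t2 |4d|dc|f7|5f|4d|81|38|59|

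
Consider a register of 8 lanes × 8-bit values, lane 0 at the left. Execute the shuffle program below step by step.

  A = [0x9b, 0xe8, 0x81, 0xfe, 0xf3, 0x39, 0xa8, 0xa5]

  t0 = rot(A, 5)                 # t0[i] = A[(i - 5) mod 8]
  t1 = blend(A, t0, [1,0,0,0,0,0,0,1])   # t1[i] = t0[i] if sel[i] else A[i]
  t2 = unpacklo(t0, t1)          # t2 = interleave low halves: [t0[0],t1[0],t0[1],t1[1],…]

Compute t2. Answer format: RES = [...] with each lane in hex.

RES = [0xfe, 0xfe, 0xf3, 0xe8, 0x39, 0x81, 0xa8, 0xfe]

  t0: fe f3 39 a8 a5 9b e8 81
  t1: fe e8 81 fe f3 39 a8 81
  t2: fe fe f3 e8 39 81 a8 fe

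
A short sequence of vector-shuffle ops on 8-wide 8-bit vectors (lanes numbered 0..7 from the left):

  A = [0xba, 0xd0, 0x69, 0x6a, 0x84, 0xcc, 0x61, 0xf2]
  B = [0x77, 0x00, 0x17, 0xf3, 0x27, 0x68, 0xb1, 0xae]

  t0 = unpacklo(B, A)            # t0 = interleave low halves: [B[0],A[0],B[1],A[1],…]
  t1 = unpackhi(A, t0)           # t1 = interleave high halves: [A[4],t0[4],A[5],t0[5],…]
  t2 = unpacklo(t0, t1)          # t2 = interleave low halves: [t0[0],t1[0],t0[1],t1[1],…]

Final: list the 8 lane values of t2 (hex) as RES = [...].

t0 = [0x77, 0xba, 0x00, 0xd0, 0x17, 0x69, 0xf3, 0x6a]
t1 = [0x84, 0x17, 0xcc, 0x69, 0x61, 0xf3, 0xf2, 0x6a]
t2 = [0x77, 0x84, 0xba, 0x17, 0x00, 0xcc, 0xd0, 0x69]

RES = [0x77, 0x84, 0xba, 0x17, 0x00, 0xcc, 0xd0, 0x69]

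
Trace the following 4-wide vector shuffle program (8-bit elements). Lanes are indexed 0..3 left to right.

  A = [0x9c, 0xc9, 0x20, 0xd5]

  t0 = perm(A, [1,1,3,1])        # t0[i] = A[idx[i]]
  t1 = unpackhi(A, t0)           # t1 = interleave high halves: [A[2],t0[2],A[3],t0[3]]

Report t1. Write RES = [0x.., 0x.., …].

→ t0 |c9|c9|d5|c9|
→ t1 |20|d5|d5|c9|

RES = [ 0x20  0xd5  0xd5  0xc9 ]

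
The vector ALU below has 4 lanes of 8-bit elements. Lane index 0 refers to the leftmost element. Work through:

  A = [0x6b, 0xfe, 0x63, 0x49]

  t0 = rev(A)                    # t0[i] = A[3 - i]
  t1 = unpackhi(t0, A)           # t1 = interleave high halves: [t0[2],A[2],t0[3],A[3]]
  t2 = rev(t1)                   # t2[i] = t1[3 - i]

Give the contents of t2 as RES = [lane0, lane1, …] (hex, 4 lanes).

RES = [ 0x49  0x6b  0x63  0xfe ]

  t0: 49 63 fe 6b
  t1: fe 63 6b 49
  t2: 49 6b 63 fe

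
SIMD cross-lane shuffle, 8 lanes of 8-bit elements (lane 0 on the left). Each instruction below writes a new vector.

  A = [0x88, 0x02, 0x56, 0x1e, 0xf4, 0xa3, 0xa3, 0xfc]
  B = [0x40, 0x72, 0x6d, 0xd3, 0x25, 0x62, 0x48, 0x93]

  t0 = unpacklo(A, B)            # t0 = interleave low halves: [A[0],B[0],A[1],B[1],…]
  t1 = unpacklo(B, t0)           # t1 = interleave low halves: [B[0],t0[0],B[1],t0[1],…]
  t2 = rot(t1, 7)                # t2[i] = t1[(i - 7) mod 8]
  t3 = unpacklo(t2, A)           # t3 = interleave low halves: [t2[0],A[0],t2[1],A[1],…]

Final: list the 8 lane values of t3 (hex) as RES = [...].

  t0: 88 40 02 72 56 6d 1e d3
  t1: 40 88 72 40 6d 02 d3 72
  t2: 88 72 40 6d 02 d3 72 40
  t3: 88 88 72 02 40 56 6d 1e

RES = [ 0x88  0x88  0x72  0x02  0x40  0x56  0x6d  0x1e ]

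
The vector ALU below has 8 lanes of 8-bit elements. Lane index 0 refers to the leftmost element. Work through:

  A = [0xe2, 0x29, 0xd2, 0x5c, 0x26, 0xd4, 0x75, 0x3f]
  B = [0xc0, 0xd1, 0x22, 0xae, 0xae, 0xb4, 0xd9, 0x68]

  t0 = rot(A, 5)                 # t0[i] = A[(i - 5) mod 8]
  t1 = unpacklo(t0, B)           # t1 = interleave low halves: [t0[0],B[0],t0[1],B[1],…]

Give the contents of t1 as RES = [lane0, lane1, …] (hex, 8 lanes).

RES = [ 0x5c  0xc0  0x26  0xd1  0xd4  0x22  0x75  0xae ]

  t0: 5c 26 d4 75 3f e2 29 d2
  t1: 5c c0 26 d1 d4 22 75 ae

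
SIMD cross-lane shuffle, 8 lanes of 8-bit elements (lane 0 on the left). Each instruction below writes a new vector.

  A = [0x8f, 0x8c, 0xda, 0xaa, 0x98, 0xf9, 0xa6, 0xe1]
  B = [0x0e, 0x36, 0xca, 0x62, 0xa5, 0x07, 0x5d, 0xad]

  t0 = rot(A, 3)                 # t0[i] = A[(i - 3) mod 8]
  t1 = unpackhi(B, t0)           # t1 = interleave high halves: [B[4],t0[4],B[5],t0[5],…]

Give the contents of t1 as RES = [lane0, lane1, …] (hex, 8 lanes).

RES = [0xa5, 0x8c, 0x07, 0xda, 0x5d, 0xaa, 0xad, 0x98]

→ t0 |f9|a6|e1|8f|8c|da|aa|98|
→ t1 |a5|8c|07|da|5d|aa|ad|98|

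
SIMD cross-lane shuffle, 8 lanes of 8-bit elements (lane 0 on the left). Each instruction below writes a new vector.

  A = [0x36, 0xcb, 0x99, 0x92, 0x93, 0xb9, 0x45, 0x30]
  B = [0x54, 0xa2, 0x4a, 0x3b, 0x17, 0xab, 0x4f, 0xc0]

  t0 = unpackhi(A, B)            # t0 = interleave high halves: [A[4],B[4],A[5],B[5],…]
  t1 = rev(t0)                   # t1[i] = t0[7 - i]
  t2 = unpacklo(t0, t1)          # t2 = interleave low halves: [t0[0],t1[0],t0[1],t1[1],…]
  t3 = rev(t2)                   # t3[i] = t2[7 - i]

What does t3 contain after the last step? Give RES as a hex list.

RES = [0x45, 0xab, 0x4f, 0xb9, 0x30, 0x17, 0xc0, 0x93]

  t0: 93 17 b9 ab 45 4f 30 c0
  t1: c0 30 4f 45 ab b9 17 93
  t2: 93 c0 17 30 b9 4f ab 45
  t3: 45 ab 4f b9 30 17 c0 93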